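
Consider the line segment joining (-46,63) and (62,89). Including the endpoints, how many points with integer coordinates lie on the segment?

The number of lattice points on a segment between lattice points is gcd(|Δx|,|Δy|) + 1 = gcd(108,26) + 1 = 2 + 1 = 3.

3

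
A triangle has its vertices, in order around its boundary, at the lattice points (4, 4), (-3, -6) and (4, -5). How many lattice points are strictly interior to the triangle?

27

The shoelace formula gives twice the area as |[4·(-6) − (-3)·4] + [(-3)·(-5) − 4·(-6)] + [4·4 − 4·(-5)]| = 63, so the area is 63/2.
The number of boundary lattice points is Σ gcd(|Δx|,|Δy|) = gcd(7,10) + gcd(7,1) + gcd(0,9) = 1+1+9 = 11.
Pick's theorem gives I = A − B/2 + 1 = 63/2 − 11/2 + 1 = 27.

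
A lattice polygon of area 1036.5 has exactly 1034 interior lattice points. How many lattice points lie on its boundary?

Pick's theorem gives A = I + B/2 − 1, so B = 2(A − I + 1) = 2(1036.5 − 1034 + 1) = 7.

7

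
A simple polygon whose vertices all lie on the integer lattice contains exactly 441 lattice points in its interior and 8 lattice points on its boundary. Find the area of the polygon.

Pick's theorem states A = I + B/2 − 1, so A = 441 + 8/2 − 1 = 444.

444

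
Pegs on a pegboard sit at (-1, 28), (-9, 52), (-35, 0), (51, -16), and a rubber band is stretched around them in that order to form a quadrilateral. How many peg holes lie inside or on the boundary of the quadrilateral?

The shoelace formula gives twice the area as |[(-1)·52 − (-9)·28] + [(-9)·0 − (-35)·52] + [(-35)·(-16) − 51·0] + [51·28 − (-1)·(-16)]| = 3992, so the area is 1996.
Along each edge there are gcd(|Δx|,|Δy|)+1 lattice points, so counting each shared vertex once the boundary has gcd(8,24) + gcd(26,52) + gcd(86,16) + gcd(52,44) = 8+26+2+4 = 40.
Pick's theorem gives I = A − B/2 + 1 = 1996 − 40/2 + 1 = 1977, so the closed region contains I + B = 1977 + 40 = 2017 lattice points.

2017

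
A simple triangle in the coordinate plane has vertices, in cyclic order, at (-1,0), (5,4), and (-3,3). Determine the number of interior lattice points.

Using the shoelace formula, 2A = |[(-1)·4 − 5·0] + [5·3 − (-3)·4] + [(-3)·0 − (-1)·3]| = 26, so the area is 13.
Summing gcd(|Δx|,|Δy|) over the edges gives the boundary count: gcd(6,4) + gcd(8,1) + gcd(2,3) = 2+1+1 = 4.
Pick's theorem gives I = A − B/2 + 1 = 13 − 4/2 + 1 = 12.

12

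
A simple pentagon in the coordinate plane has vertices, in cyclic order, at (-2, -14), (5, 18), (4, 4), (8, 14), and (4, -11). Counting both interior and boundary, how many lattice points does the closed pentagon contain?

113

The shoelace formula gives twice the area as |((-2)·18 − 5·(-14)) + (5·4 − 4·18) + (4·14 − 8·4) + (8·(-11) − 4·14) + (4·(-14) − (-2)·(-11))| = 216, so the area is 108.
The number of boundary lattice points is Σ gcd(|Δx|,|Δy|) = gcd(7,32) + gcd(1,14) + gcd(4,10) + gcd(4,25) + gcd(6,3) = 1+1+2+1+3 = 8.
Pick's theorem gives I = A − B/2 + 1 = 108 − 8/2 + 1 = 105, so the closed region contains I + B = 105 + 8 = 113 lattice points.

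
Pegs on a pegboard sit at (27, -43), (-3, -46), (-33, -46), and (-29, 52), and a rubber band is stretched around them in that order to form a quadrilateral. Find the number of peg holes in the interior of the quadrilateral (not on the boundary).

2962

By the shoelace formula, twice the signed area is |(27·(-46) − (-3)·(-43)) + ((-3)·(-46) − (-33)·(-46)) + ((-33)·52 − (-29)·(-46)) + ((-29)·(-43) − 27·52)| = 5958, so the area is 2979.
The number of boundary lattice points is Σ gcd(|Δx|,|Δy|) = gcd(30,3) + gcd(30,0) + gcd(4,98) + gcd(56,95) = 3+30+2+1 = 36.
By Pick's theorem A = I + B/2 − 1, so I = 2979 − 36/2 + 1 = 2962.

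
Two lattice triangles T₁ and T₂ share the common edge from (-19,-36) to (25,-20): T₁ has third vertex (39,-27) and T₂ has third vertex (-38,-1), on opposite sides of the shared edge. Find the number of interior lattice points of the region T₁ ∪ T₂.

The union is the simple quadrilateral with vertices (-19,-36), (39,-27), (25,-20), (-38,-1) in order.
The shoelace formula gives twice the area as |[(-19)·(-27) − 39·(-36)] + [39·(-20) − 25·(-27)] + [25·(-1) − (-38)·(-20)] + [(-38)·(-36) − (-19)·(-1)]| = 2376, so the area is 1188.
The number of boundary lattice points is Σ gcd(|Δx|,|Δy|) = gcd(58,9) + gcd(14,7) + gcd(63,19) + gcd(19,35) = 1+7+1+1 = 10.
By Pick's theorem I = A − B/2 + 1 = 1188 − 10/2 + 1 = 1184.

1184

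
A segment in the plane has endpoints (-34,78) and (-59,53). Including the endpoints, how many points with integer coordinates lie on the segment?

The number of lattice points on a segment between lattice points is gcd(|Δx|,|Δy|) + 1 = gcd(25,25) + 1 = 25 + 1 = 26.

26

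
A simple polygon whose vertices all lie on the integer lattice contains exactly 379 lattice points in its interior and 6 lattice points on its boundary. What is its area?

381

By Pick's theorem, A = I + B/2 − 1 = 379 + 6/2 − 1 = 381.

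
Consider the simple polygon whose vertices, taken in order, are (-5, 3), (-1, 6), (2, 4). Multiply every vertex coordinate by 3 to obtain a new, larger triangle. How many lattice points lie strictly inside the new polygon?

73

Using the shoelace formula, 2A = |[(-5)·6 − (-1)·3] + [(-1)·4 − 2·6] + [2·3 − (-5)·4]| = 17, so the area is 17/2.
Along each edge there are gcd(|Δx|,|Δy|)+1 lattice points, so counting each shared vertex once the boundary has gcd(4,3) + gcd(3,2) + gcd(7,1) = 1+1+1 = 3.
Scaling by 3 multiplies the area by 3² = 9 (so the new area is 153/2) and multiplies the boundary lattice-point count by 3, giving 9.
By Pick's theorem, the interior count of the dilated polygon is 153/2 − 9/2 + 1 = 73.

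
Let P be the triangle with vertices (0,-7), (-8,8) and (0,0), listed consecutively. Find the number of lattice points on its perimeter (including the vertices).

The number of boundary lattice points is Σ gcd(|Δx|,|Δy|) = gcd(8,15) + gcd(8,8) + gcd(0,7) = 1+8+7 = 16.

16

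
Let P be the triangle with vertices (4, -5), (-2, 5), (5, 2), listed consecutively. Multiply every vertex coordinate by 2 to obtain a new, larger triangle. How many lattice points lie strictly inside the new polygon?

101

The shoelace formula gives twice the area as |(4·5 − (-2)·(-5)) + ((-2)·2 − 5·5) + (5·(-5) − 4·2)| = 52, so the area is 26.
The number of boundary lattice points is Σ gcd(|Δx|,|Δy|) = gcd(6,10) + gcd(7,3) + gcd(1,7) = 2+1+1 = 4.
Scaling by 2 multiplies the area by 2² = 4 (so the new area is 104) and multiplies the boundary lattice-point count by 2, giving 8.
By Pick's theorem, the interior count of the dilated polygon is 104 − 8/2 + 1 = 101.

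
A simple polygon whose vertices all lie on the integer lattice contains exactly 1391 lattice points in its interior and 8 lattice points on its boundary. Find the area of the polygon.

1394

Pick's theorem states A = I + B/2 − 1, so A = 1391 + 8/2 − 1 = 1394.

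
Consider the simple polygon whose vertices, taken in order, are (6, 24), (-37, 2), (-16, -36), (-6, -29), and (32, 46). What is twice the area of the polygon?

3656

Using the shoelace formula, 2A = |[6·2 − (-37)·24] + [(-37)·(-36) − (-16)·2] + [(-16)·(-29) − (-6)·(-36)] + [(-6)·46 − 32·(-29)] + [32·24 − 6·46]| = 3656, so the area is 1828.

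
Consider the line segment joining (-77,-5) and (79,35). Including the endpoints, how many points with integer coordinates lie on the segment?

5

The number of lattice points on a segment between lattice points is gcd(|Δx|,|Δy|) + 1 = gcd(156,40) + 1 = 4 + 1 = 5.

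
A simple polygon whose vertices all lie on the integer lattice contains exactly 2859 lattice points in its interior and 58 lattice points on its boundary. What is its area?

2887

Pick's theorem states A = I + B/2 − 1, so A = 2859 + 58/2 − 1 = 2887.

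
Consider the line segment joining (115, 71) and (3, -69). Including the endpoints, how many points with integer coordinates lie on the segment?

The number of lattice points on a segment between lattice points is gcd(|Δx|,|Δy|) + 1 = gcd(112,140) + 1 = 28 + 1 = 29.

29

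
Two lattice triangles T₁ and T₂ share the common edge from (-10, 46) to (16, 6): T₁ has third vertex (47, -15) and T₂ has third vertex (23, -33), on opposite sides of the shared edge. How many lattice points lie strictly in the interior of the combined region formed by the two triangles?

The union is the simple quadrilateral with vertices (-10, 46), (47, -15), (16, 6), (23, -33) in order.
The shoelace formula gives twice the area as |((-10)·(-15) − 47·46) + (47·6 − 16·(-15)) + (16·(-33) − 23·6) + (23·46 − (-10)·(-33))| = 1428, so the area is 714.
Summing gcd(|Δx|,|Δy|) over the edges gives the boundary count: gcd(57,61) + gcd(31,21) + gcd(7,39) + gcd(33,79) = 1+1+1+1 = 4.
By Pick's theorem I = A − B/2 + 1 = 714 − 4/2 + 1 = 713.

713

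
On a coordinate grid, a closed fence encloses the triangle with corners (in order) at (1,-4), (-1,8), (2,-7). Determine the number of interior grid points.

By the shoelace formula, twice the signed area is |[1·8 − (-1)·(-4)] + [(-1)·(-7) − 2·8] + [2·(-4) − 1·(-7)]| = 6, so the area is 3.
Summing gcd(|Δx|,|Δy|) over the edges gives the boundary count: gcd(2,12) + gcd(3,15) + gcd(1,3) = 2+3+1 = 6.
Pick's theorem gives I = A − B/2 + 1 = 3 − 6/2 + 1 = 1.

1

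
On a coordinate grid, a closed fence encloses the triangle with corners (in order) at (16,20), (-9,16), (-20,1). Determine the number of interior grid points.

165

By the shoelace formula, twice the signed area is |(16·16 − (-9)·20) + ((-9)·1 − (-20)·16) + ((-20)·20 − 16·1)| = 331, so the area is 165.5.
Along each edge there are gcd(|Δx|,|Δy|)+1 lattice points, so counting each shared vertex once the boundary has gcd(25,4) + gcd(11,15) + gcd(36,19) = 1+1+1 = 3.
By Pick's theorem A = I + B/2 − 1, so I = 165.5 − 3/2 + 1 = 165.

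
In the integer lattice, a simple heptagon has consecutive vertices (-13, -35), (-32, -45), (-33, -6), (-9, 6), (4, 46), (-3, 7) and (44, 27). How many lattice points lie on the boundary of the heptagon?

18

The number of boundary lattice points is Σ gcd(|Δx|,|Δy|) = gcd(19,10) + gcd(1,39) + gcd(24,12) + gcd(13,40) + gcd(7,39) + gcd(47,20) + gcd(57,62) = 1+1+12+1+1+1+1 = 18.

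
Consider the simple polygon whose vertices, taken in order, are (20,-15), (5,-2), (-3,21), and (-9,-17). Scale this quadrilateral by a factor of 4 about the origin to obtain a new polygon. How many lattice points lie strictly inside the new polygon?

The shoelace formula gives twice the area as |[20·(-2) − 5·(-15)] + [5·21 − (-3)·(-2)] + [(-3)·(-17) − (-9)·21] + [(-9)·(-15) − 20·(-17)]| = 849, so the area is 849/2.
Along each edge there are gcd(|Δx|,|Δy|)+1 lattice points, so counting each shared vertex once the boundary has gcd(15,13) + gcd(8,23) + gcd(6,38) + gcd(29,2) = 1+1+2+1 = 5.
Scaling by 4 multiplies the area by 4² = 16 (so the new area is 6792) and multiplies the boundary lattice-point count by 4, giving 20.
By Pick's theorem, the interior count of the dilated polygon is 6792 − 20/2 + 1 = 6783.

6783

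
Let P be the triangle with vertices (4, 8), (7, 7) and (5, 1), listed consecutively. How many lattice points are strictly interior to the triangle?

Using the shoelace formula, 2A = |[4·7 − 7·8] + [7·1 − 5·7] + [5·8 − 4·1]| = 20, so the area is 10.
The number of boundary lattice points is Σ gcd(|Δx|,|Δy|) = gcd(3,1) + gcd(2,6) + gcd(1,7) = 1+2+1 = 4.
Pick's theorem gives I = A − B/2 + 1 = 10 − 4/2 + 1 = 9.

9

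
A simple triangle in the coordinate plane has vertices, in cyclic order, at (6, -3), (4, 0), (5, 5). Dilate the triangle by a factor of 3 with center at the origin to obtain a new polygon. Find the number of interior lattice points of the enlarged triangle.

55

The shoelace formula gives twice the area as |[6·0 − 4·(-3)] + [4·5 − 5·0] + [5·(-3) − 6·5]| = 13, so the area is 13/2.
The number of boundary lattice points is Σ gcd(|Δx|,|Δy|) = gcd(2,3) + gcd(1,5) + gcd(1,8) = 1+1+1 = 3.
Scaling by 3 multiplies the area by 3² = 9 (so the new area is 58.5) and multiplies the boundary lattice-point count by 3, giving 9.
By Pick's theorem, the interior count of the dilated polygon is 58.5 − 9/2 + 1 = 55.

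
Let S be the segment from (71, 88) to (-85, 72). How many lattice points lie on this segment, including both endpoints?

The number of lattice points on a segment between lattice points is gcd(|Δx|,|Δy|) + 1 = gcd(156,16) + 1 = 4 + 1 = 5.

5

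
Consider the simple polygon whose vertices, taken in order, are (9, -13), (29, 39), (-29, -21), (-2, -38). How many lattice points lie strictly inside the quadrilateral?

1336

Using the shoelace formula, 2A = |[9·39 − 29·(-13)] + [29·(-21) − (-29)·39] + [(-29)·(-38) − (-2)·(-21)] + [(-2)·(-13) − 9·(-38)]| = 2678, so the area is 1339.
The number of boundary lattice points is Σ gcd(|Δx|,|Δy|) = gcd(20,52) + gcd(58,60) + gcd(27,17) + gcd(11,25) = 4+2+1+1 = 8.
Pick's theorem gives I = A − B/2 + 1 = 1339 − 8/2 + 1 = 1336.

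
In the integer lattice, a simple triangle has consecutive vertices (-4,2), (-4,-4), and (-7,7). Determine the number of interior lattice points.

6

The shoelace formula gives twice the area as |((-4)·(-4) − (-4)·2) + ((-4)·7 − (-7)·(-4)) + ((-7)·2 − (-4)·7)| = 18, so the area is 9.
Along each edge there are gcd(|Δx|,|Δy|)+1 lattice points, so counting each shared vertex once the boundary has gcd(0,6) + gcd(3,11) + gcd(3,5) = 6+1+1 = 8.
Pick's theorem gives I = A − B/2 + 1 = 9 − 8/2 + 1 = 6.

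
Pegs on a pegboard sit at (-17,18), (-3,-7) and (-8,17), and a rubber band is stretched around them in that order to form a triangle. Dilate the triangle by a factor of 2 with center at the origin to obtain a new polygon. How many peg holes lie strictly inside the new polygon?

The shoelace formula gives twice the area as |((-17)·(-7) − (-3)·18) + ((-3)·17 − (-8)·(-7)) + ((-8)·18 − (-17)·17)| = 211, so the area is 105.5.
Summing gcd(|Δx|,|Δy|) over the edges gives the boundary count: gcd(14,25) + gcd(5,24) + gcd(9,1) = 1+1+1 = 3.
Scaling by 2 multiplies the area by 2² = 4 (so the new area is 422) and multiplies the boundary lattice-point count by 2, giving 6.
By Pick's theorem, the interior count of the dilated polygon is 422 − 6/2 + 1 = 420.

420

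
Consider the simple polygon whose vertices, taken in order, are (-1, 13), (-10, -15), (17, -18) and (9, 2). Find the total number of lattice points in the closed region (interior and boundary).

By the shoelace formula, twice the signed area is |[(-1)·(-15) − (-10)·13] + [(-10)·(-18) − 17·(-15)] + [17·2 − 9·(-18)] + [9·13 − (-1)·2]| = 895, so the area is 447.5.
The number of boundary lattice points is Σ gcd(|Δx|,|Δy|) = gcd(9,28) + gcd(27,3) + gcd(8,20) + gcd(10,11) = 1+3+4+1 = 9.
Pick's theorem gives I = A − B/2 + 1 = 447.5 − 9/2 + 1 = 444, so the closed region contains I + B = 444 + 9 = 453 lattice points.

453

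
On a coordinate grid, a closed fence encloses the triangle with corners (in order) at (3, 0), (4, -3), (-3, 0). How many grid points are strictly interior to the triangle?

6

Using the shoelace formula, 2A = |[3·(-3) − 4·0] + [4·0 − (-3)·(-3)] + [(-3)·0 − 3·0]| = 18, so the area is 9.
The number of boundary lattice points is Σ gcd(|Δx|,|Δy|) = gcd(1,3) + gcd(7,3) + gcd(6,0) = 1+1+6 = 8.
Pick's theorem gives I = A − B/2 + 1 = 9 − 8/2 + 1 = 6.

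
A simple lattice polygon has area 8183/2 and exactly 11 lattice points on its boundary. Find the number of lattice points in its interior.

From Pick's theorem, I = A − B/2 + 1 = 8183/2 − 11/2 + 1 = 4087.

4087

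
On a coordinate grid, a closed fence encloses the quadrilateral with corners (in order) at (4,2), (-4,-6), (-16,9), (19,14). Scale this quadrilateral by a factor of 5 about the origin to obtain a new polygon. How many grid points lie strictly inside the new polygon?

Using the shoelace formula, 2A = |(4·(-6) − (-4)·2) + ((-4)·9 − (-16)·(-6)) + ((-16)·14 − 19·9) + (19·2 − 4·14)| = 561, so the area is 561/2.
Along each edge there are gcd(|Δx|,|Δy|)+1 lattice points, so counting each shared vertex once the boundary has gcd(8,8) + gcd(12,15) + gcd(35,5) + gcd(15,12) = 8+3+5+3 = 19.
Scaling by 5 multiplies the area by 5² = 25 (so the new area is 14025/2) and multiplies the boundary lattice-point count by 5, giving 95.
By Pick's theorem, the interior count of the dilated polygon is 14025/2 − 95/2 + 1 = 6966.

6966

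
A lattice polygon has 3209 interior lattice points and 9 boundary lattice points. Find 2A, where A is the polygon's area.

By Pick's theorem, A = I + B/2 − 1 = 3209 + 9/2 − 1 = 6425/2.
Hence 2A = 6425.

6425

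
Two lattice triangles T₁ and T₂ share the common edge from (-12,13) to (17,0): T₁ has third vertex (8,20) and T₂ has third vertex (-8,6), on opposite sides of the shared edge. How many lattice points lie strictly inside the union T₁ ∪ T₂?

306

The union is the simple quadrilateral with vertices (-12,13), (8,20), (17,0), (-8,6) in order.
By the shoelace formula, twice the signed area is |((-12)·20 − 8·13) + (8·0 − 17·20) + (17·6 − (-8)·0) + ((-8)·13 − (-12)·6)| = 614, so the area is 307.
The number of boundary lattice points is Σ gcd(|Δx|,|Δy|) = gcd(20,7) + gcd(9,20) + gcd(25,6) + gcd(4,7) = 1+1+1+1 = 4.
By Pick's theorem I = A − B/2 + 1 = 307 − 4/2 + 1 = 306.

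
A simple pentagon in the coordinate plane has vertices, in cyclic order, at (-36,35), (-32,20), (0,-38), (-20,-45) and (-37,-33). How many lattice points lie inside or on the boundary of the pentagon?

1320

The shoelace formula gives twice the area as |((-36)·20 − (-32)·35) + ((-32)·(-38) − 0·20) + (0·(-45) − (-20)·(-38)) + ((-20)·(-33) − (-37)·(-45)) + ((-37)·35 − (-36)·(-33))| = 2632, so the area is 1316.
Summing gcd(|Δx|,|Δy|) over the edges gives the boundary count: gcd(4,15) + gcd(32,58) + gcd(20,7) + gcd(17,12) + gcd(1,68) = 1+2+1+1+1 = 6.
Pick's theorem gives I = A − B/2 + 1 = 1316 − 6/2 + 1 = 1314, so the closed region contains I + B = 1314 + 6 = 1320 lattice points.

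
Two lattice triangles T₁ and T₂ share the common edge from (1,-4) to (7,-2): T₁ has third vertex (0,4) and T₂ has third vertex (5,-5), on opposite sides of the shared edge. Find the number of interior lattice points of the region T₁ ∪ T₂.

31

The union is the simple quadrilateral with vertices (1,-4), (0,4), (7,-2), (5,-5) in order.
The shoelace formula gives twice the area as |[1·4 − 0·(-4)] + [0·(-2) − 7·4] + [7·(-5) − 5·(-2)] + [5·(-4) − 1·(-5)]| = 64, so the area is 32.
Summing gcd(|Δx|,|Δy|) over the edges gives the boundary count: gcd(1,8) + gcd(7,6) + gcd(2,3) + gcd(4,1) = 1+1+1+1 = 4.
By Pick's theorem I = A − B/2 + 1 = 32 − 4/2 + 1 = 31.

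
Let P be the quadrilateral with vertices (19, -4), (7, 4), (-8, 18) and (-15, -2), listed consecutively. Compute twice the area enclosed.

646

Using the shoelace formula, 2A = |(19·4 − 7·(-4)) + (7·18 − (-8)·4) + ((-8)·(-2) − (-15)·18) + ((-15)·(-4) − 19·(-2))| = 646, so the area is 323.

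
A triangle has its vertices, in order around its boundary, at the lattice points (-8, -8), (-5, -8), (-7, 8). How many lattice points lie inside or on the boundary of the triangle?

Using the shoelace formula, 2A = |[(-8)·(-8) − (-5)·(-8)] + [(-5)·8 − (-7)·(-8)] + [(-7)·(-8) − (-8)·8]| = 48, so the area is 24.
Along each edge there are gcd(|Δx|,|Δy|)+1 lattice points, so counting each shared vertex once the boundary has gcd(3,0) + gcd(2,16) + gcd(1,16) = 3+2+1 = 6.
Pick's theorem gives I = A − B/2 + 1 = 24 − 6/2 + 1 = 22, so the closed region contains I + B = 22 + 6 = 28 lattice points.

28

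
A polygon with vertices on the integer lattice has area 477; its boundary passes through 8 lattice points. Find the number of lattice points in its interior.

From Pick's theorem, I = A − B/2 + 1 = 477 − 8/2 + 1 = 474.

474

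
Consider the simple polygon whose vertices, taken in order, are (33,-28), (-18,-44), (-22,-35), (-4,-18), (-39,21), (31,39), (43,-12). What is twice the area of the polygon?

By the shoelace formula, twice the signed area is |[33·(-44) − (-18)·(-28)] + [(-18)·(-35) − (-22)·(-44)] + [(-22)·(-18) − (-4)·(-35)] + [(-4)·21 − (-39)·(-18)] + [(-39)·39 − 31·21] + [31·(-12) − 43·39] + [43·(-28) − 33·(-12)]| = 7853, so the area is 7853/2.

7853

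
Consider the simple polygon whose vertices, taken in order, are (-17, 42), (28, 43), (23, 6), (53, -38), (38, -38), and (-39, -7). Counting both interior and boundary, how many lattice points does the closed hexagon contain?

By the shoelace formula, twice the signed area is |((-17)·43 − 28·42) + (28·6 − 23·43) + (23·(-38) − 53·6) + (53·(-38) − 38·(-38)) + (38·(-7) − (-39)·(-38)) + ((-39)·42 − (-17)·(-7))| = 7995, so the area is 7995/2.
The number of boundary lattice points is Σ gcd(|Δx|,|Δy|) = gcd(45,1) + gcd(5,37) + gcd(30,44) + gcd(15,0) + gcd(77,31) + gcd(22,49) = 1+1+2+15+1+1 = 21.
Pick's theorem gives I = A − B/2 + 1 = 7995/2 − 21/2 + 1 = 3988, so the closed region contains I + B = 3988 + 21 = 4009 lattice points.

4009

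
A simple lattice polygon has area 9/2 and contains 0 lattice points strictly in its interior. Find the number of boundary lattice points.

11

Pick's theorem gives A = I + B/2 − 1, so B = 2(A − I + 1) = 2(9/2 − 0 + 1) = 11.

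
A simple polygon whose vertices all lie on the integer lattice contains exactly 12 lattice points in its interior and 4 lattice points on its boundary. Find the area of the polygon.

13

Pick's theorem states A = I + B/2 − 1, so A = 12 + 4/2 − 1 = 13.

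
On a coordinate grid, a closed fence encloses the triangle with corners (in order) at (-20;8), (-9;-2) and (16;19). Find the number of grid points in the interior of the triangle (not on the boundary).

Using the shoelace formula, 2A = |[(-20)·(-2) − (-9)·8] + [(-9)·19 − 16·(-2)] + [16·8 − (-20)·19]| = 481, so the area is 240.5.
The number of boundary lattice points is Σ gcd(|Δx|,|Δy|) = gcd(11,10) + gcd(25,21) + gcd(36,11) = 1+1+1 = 3.
Pick's theorem gives I = A − B/2 + 1 = 240.5 − 3/2 + 1 = 240.

240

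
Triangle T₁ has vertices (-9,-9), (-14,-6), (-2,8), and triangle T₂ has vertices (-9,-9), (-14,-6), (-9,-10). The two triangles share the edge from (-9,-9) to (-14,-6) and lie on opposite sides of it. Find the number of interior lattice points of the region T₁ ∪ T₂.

54

The union is the simple quadrilateral with vertices (-9,-9), (-2,8), (-14,-6), (-9,-10) in order.
Using the shoelace formula, 2A = |((-9)·8 − (-2)·(-9)) + ((-2)·(-6) − (-14)·8) + ((-14)·(-10) − (-9)·(-6)) + ((-9)·(-9) − (-9)·(-10))| = 111, so the area is 55.5.
The number of boundary lattice points is Σ gcd(|Δx|,|Δy|) = gcd(7,17) + gcd(12,14) + gcd(5,4) + gcd(0,1) = 1+2+1+1 = 5.
By Pick's theorem I = A − B/2 + 1 = 55.5 − 5/2 + 1 = 54.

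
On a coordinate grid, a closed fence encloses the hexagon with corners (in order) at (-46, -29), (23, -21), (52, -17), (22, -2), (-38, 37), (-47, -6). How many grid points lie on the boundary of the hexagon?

22

The number of boundary lattice points is Σ gcd(|Δx|,|Δy|) = gcd(69,8) + gcd(29,4) + gcd(30,15) + gcd(60,39) + gcd(9,43) + gcd(1,23) = 1+1+15+3+1+1 = 22.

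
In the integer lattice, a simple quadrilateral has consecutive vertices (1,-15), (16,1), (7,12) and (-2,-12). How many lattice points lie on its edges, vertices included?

Summing gcd(|Δx|,|Δy|) over the edges gives the boundary count: gcd(15,16) + gcd(9,11) + gcd(9,24) + gcd(3,3) = 1+1+3+3 = 8.

8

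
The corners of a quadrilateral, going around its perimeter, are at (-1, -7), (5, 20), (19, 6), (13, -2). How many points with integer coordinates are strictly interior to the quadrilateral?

263

Using the shoelace formula, 2A = |[(-1)·20 − 5·(-7)] + [5·6 − 19·20] + [19·(-2) − 13·6] + [13·(-7) − (-1)·(-2)]| = 544, so the area is 272.
Summing gcd(|Δx|,|Δy|) over the edges gives the boundary count: gcd(6,27) + gcd(14,14) + gcd(6,8) + gcd(14,5) = 3+14+2+1 = 20.
By Pick's theorem A = I + B/2 − 1, so I = 272 − 20/2 + 1 = 263.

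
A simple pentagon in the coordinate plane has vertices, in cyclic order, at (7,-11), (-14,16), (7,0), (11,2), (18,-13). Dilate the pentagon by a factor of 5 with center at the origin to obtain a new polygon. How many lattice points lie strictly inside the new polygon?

The shoelace formula gives twice the area as |(7·16 − (-14)·(-11)) + ((-14)·0 − 7·16) + (7·2 − 11·0) + (11·(-13) − 18·2) + (18·(-11) − 7·(-13))| = 426, so the area is 213.
Summing gcd(|Δx|,|Δy|) over the edges gives the boundary count: gcd(21,27) + gcd(21,16) + gcd(4,2) + gcd(7,15) + gcd(11,2) = 3+1+2+1+1 = 8.
Scaling by 5 multiplies the area by 5² = 25 (so the new area is 5325) and multiplies the boundary lattice-point count by 5, giving 40.
By Pick's theorem, the interior count of the dilated polygon is 5325 − 40/2 + 1 = 5306.

5306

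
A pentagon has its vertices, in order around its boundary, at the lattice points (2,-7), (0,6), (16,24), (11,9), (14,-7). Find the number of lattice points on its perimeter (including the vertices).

Summing gcd(|Δx|,|Δy|) over the edges gives the boundary count: gcd(2,13) + gcd(16,18) + gcd(5,15) + gcd(3,16) + gcd(12,0) = 1+2+5+1+12 = 21.

21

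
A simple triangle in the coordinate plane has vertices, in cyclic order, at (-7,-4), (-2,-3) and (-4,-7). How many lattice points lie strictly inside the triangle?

By the shoelace formula, twice the signed area is |((-7)·(-3) − (-2)·(-4)) + ((-2)·(-7) − (-4)·(-3)) + ((-4)·(-4) − (-7)·(-7))| = 18, so the area is 9.
Summing gcd(|Δx|,|Δy|) over the edges gives the boundary count: gcd(5,1) + gcd(2,4) + gcd(3,3) = 1+2+3 = 6.
Pick's theorem gives I = A − B/2 + 1 = 9 − 6/2 + 1 = 7.

7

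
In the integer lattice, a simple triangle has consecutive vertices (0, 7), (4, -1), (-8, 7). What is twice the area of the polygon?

64

By the shoelace formula, twice the signed area is |(0·(-1) − 4·7) + (4·7 − (-8)·(-1)) + ((-8)·7 − 0·7)| = 64, so the area is 32.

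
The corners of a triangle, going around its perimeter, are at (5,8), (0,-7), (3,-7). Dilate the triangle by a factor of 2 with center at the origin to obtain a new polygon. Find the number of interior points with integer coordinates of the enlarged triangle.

By the shoelace formula, twice the signed area is |(5·(-7) − 0·8) + (0·(-7) − 3·(-7)) + (3·8 − 5·(-7))| = 45, so the area is 45/2.
Summing gcd(|Δx|,|Δy|) over the edges gives the boundary count: gcd(5,15) + gcd(3,0) + gcd(2,15) = 5+3+1 = 9.
Scaling by 2 multiplies the area by 2² = 4 (so the new area is 90) and multiplies the boundary lattice-point count by 2, giving 18.
By Pick's theorem, the interior count of the dilated polygon is 90 − 18/2 + 1 = 82.

82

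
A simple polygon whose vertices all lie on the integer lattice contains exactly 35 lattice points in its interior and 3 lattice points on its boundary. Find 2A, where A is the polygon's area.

Pick's theorem states A = I + B/2 − 1, so A = 35 + 3/2 − 1 = 71/2.
Hence 2A = 71.

71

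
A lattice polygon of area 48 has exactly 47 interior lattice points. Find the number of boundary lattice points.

Pick's theorem gives A = I + B/2 − 1, so B = 2(A − I + 1) = 2(48 − 47 + 1) = 4.

4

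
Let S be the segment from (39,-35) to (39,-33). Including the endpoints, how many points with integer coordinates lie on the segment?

The number of lattice points on a segment between lattice points is gcd(|Δx|,|Δy|) + 1 = gcd(0,2) + 1 = 2 + 1 = 3.

3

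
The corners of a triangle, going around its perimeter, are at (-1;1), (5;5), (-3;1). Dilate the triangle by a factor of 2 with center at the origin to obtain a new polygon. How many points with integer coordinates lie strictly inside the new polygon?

9

Using the shoelace formula, 2A = |((-1)·5 − 5·1) + (5·1 − (-3)·5) + ((-3)·1 − (-1)·1)| = 8, so the area is 4.
The number of boundary lattice points is Σ gcd(|Δx|,|Δy|) = gcd(6,4) + gcd(8,4) + gcd(2,0) = 2+4+2 = 8.
Scaling by 2 multiplies the area by 2² = 4 (so the new area is 16) and multiplies the boundary lattice-point count by 2, giving 16.
By Pick's theorem, the interior count of the dilated polygon is 16 − 16/2 + 1 = 9.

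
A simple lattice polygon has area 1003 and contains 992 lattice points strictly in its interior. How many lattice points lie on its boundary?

Pick's theorem gives A = I + B/2 − 1, so B = 2(A − I + 1) = 2(1003 − 992 + 1) = 24.

24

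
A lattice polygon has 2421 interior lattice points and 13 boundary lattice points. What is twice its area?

Pick's theorem states A = I + B/2 − 1, so A = 2421 + 13/2 − 1 = 4853/2.
Hence 2A = 4853.

4853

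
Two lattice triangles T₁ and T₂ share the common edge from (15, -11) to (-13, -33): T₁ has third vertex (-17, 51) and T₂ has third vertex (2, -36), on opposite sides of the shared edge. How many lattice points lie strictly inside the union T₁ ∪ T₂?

The union is the simple quadrilateral with vertices (15, -11), (-17, 51), (-13, -33), (2, -36) in order.
Using the shoelace formula, 2A = |[15·51 − (-17)·(-11)] + [(-17)·(-33) − (-13)·51] + [(-13)·(-36) − 2·(-33)] + [2·(-11) − 15·(-36)]| = 2854, so the area is 1427.
Along each edge there are gcd(|Δx|,|Δy|)+1 lattice points, so counting each shared vertex once the boundary has gcd(32,62) + gcd(4,84) + gcd(15,3) + gcd(13,25) = 2+4+3+1 = 10.
By Pick's theorem I = A − B/2 + 1 = 1427 − 10/2 + 1 = 1423.

1423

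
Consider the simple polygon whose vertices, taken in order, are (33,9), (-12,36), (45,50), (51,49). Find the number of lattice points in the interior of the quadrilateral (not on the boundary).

1208

The shoelace formula gives twice the area as |[33·36 − (-12)·9] + [(-12)·50 − 45·36] + [45·49 − 51·50] + [51·9 − 33·49]| = 2427, so the area is 1213.5.
Along each edge there are gcd(|Δx|,|Δy|)+1 lattice points, so counting each shared vertex once the boundary has gcd(45,27) + gcd(57,14) + gcd(6,1) + gcd(18,40) = 9+1+1+2 = 13.
By Pick's theorem A = I + B/2 − 1, so I = 1213.5 − 13/2 + 1 = 1208.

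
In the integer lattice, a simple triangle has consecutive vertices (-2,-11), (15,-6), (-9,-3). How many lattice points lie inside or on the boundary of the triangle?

Using the shoelace formula, 2A = |[(-2)·(-6) − 15·(-11)] + [15·(-3) − (-9)·(-6)] + [(-9)·(-11) − (-2)·(-3)]| = 171, so the area is 171/2.
Along each edge there are gcd(|Δx|,|Δy|)+1 lattice points, so counting each shared vertex once the boundary has gcd(17,5) + gcd(24,3) + gcd(7,8) = 1+3+1 = 5.
Pick's theorem gives I = A − B/2 + 1 = 171/2 − 5/2 + 1 = 84, so the closed region contains I + B = 84 + 5 = 89 lattice points.

89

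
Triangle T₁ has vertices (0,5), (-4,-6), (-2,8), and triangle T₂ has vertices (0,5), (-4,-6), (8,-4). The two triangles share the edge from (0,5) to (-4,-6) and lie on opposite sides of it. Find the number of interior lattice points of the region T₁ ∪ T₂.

The union is the simple quadrilateral with vertices (0,5), (-2,8), (-4,-6), (8,-4) in order.
The shoelace formula gives twice the area as |[0·8 − (-2)·5] + [(-2)·(-6) − (-4)·8] + [(-4)·(-4) − 8·(-6)] + [8·5 − 0·(-4)]| = 158, so the area is 79.
Summing gcd(|Δx|,|Δy|) over the edges gives the boundary count: gcd(2,3) + gcd(2,14) + gcd(12,2) + gcd(8,9) = 1+2+2+1 = 6.
By Pick's theorem I = A − B/2 + 1 = 79 − 6/2 + 1 = 77.

77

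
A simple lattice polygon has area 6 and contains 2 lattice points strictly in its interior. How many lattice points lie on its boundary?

10

Pick's theorem gives A = I + B/2 − 1, so B = 2(A − I + 1) = 2(6 − 2 + 1) = 10.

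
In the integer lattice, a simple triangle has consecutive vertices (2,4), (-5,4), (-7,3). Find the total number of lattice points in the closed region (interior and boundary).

By the shoelace formula, twice the signed area is |[2·4 − (-5)·4] + [(-5)·3 − (-7)·4] + [(-7)·4 − 2·3]| = 7, so the area is 7/2.
Summing gcd(|Δx|,|Δy|) over the edges gives the boundary count: gcd(7,0) + gcd(2,1) + gcd(9,1) = 7+1+1 = 9.
Pick's theorem gives I = A − B/2 + 1 = 7/2 − 9/2 + 1 = 0, so the closed region contains I + B = 0 + 9 = 9 lattice points.

9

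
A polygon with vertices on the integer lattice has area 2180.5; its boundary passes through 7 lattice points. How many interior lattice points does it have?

2178

From Pick's theorem, I = A − B/2 + 1 = 2180.5 − 7/2 + 1 = 2178.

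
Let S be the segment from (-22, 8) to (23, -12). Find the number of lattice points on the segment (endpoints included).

The number of lattice points on a segment between lattice points is gcd(|Δx|,|Δy|) + 1 = gcd(45,20) + 1 = 5 + 1 = 6.

6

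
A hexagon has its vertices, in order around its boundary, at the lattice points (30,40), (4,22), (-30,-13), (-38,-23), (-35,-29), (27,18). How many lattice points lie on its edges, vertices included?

The number of boundary lattice points is Σ gcd(|Δx|,|Δy|) = gcd(26,18) + gcd(34,35) + gcd(8,10) + gcd(3,6) + gcd(62,47) + gcd(3,22) = 2+1+2+3+1+1 = 10.

10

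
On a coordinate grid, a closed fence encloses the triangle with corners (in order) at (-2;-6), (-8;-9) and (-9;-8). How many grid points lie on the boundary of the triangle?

Along each edge there are gcd(|Δx|,|Δy|)+1 lattice points, so counting each shared vertex once the boundary has gcd(6,3) + gcd(1,1) + gcd(7,2) = 3+1+1 = 5.

5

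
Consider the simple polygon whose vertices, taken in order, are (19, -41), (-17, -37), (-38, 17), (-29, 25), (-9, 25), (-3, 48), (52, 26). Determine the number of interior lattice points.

By the shoelace formula, twice the signed area is |(19·(-37) − (-17)·(-41)) + ((-17)·17 − (-38)·(-37)) + ((-38)·25 − (-29)·17) + ((-29)·25 − (-9)·25) + ((-9)·48 − (-3)·25) + ((-3)·26 − 52·48) + (52·(-41) − 19·26)| = 9609, so the area is 9609/2.
The number of boundary lattice points is Σ gcd(|Δx|,|Δy|) = gcd(36,4) + gcd(21,54) + gcd(9,8) + gcd(20,0) + gcd(6,23) + gcd(55,22) + gcd(33,67) = 4+3+1+20+1+11+1 = 41.
By Pick's theorem A = I + B/2 − 1, so I = 9609/2 − 41/2 + 1 = 4785.

4785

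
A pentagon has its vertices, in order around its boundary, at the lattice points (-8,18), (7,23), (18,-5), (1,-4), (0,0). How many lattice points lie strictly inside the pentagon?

The shoelace formula gives twice the area as |((-8)·23 − 7·18) + (7·(-5) − 18·23) + (18·(-4) − 1·(-5)) + (1·0 − 0·(-4)) + (0·18 − (-8)·0)| = 826, so the area is 413.
Along each edge there are gcd(|Δx|,|Δy|)+1 lattice points, so counting each shared vertex once the boundary has gcd(15,5) + gcd(11,28) + gcd(17,1) + gcd(1,4) + gcd(8,18) = 5+1+1+1+2 = 10.
Pick's theorem gives I = A − B/2 + 1 = 413 − 10/2 + 1 = 409.

409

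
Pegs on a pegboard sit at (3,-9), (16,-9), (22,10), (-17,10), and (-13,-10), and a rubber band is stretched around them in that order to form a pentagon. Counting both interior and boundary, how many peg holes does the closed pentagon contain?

686

The shoelace formula gives twice the area as |(3·(-9) − 16·(-9)) + (16·10 − 22·(-9)) + (22·10 − (-17)·10) + ((-17)·(-10) − (-13)·10) + ((-13)·(-9) − 3·(-10))| = 1312, so the area is 656.
Summing gcd(|Δx|,|Δy|) over the edges gives the boundary count: gcd(13,0) + gcd(6,19) + gcd(39,0) + gcd(4,20) + gcd(16,1) = 13+1+39+4+1 = 58.
Pick's theorem gives I = A − B/2 + 1 = 656 − 58/2 + 1 = 628, so the closed region contains I + B = 628 + 58 = 686 lattice points.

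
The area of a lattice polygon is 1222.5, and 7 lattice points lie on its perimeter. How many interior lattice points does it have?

From Pick's theorem, I = A − B/2 + 1 = 1222.5 − 7/2 + 1 = 1220.

1220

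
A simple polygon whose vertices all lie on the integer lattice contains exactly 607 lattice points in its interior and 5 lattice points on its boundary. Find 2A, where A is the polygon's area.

Pick's theorem states A = I + B/2 − 1, so A = 607 + 5/2 − 1 = 1217/2.
Hence 2A = 1217.

1217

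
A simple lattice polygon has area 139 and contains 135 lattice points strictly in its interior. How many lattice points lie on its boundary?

Pick's theorem gives A = I + B/2 − 1, so B = 2(A − I + 1) = 2(139 − 135 + 1) = 10.

10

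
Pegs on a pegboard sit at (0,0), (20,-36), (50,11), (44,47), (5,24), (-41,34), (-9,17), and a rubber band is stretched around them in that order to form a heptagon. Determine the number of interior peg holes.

Using the shoelace formula, 2A = |[0·(-36) − 20·0] + [20·11 − 50·(-36)] + [50·47 − 44·11] + [44·24 − 5·47] + [5·34 − (-41)·24] + [(-41)·17 − (-9)·34] + [(-9)·0 − 0·17]| = 5470, so the area is 2735.
Summing gcd(|Δx|,|Δy|) over the edges gives the boundary count: gcd(20,36) + gcd(30,47) + gcd(6,36) + gcd(39,23) + gcd(46,10) + gcd(32,17) + gcd(9,17) = 4+1+6+1+2+1+1 = 16.
Pick's theorem gives I = A − B/2 + 1 = 2735 − 16/2 + 1 = 2728.

2728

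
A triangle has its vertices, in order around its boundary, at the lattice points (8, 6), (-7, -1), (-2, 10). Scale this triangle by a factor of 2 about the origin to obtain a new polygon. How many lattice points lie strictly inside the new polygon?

By the shoelace formula, twice the signed area is |(8·(-1) − (-7)·6) + ((-7)·10 − (-2)·(-1)) + ((-2)·6 − 8·10)| = 130, so the area is 65.
Summing gcd(|Δx|,|Δy|) over the edges gives the boundary count: gcd(15,7) + gcd(5,11) + gcd(10,4) = 1+1+2 = 4.
Scaling by 2 multiplies the area by 2² = 4 (so the new area is 260) and multiplies the boundary lattice-point count by 2, giving 8.
By Pick's theorem, the interior count of the dilated polygon is 260 − 8/2 + 1 = 257.

257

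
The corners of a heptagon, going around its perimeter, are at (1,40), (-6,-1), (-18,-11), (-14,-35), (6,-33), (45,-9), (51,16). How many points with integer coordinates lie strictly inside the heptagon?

3028

Using the shoelace formula, 2A = |[1·(-1) − (-6)·40] + [(-6)·(-11) − (-18)·(-1)] + [(-18)·(-35) − (-14)·(-11)] + [(-14)·(-33) − 6·(-35)] + [6·(-9) − 45·(-33)] + [45·16 − 51·(-9)] + [51·40 − 1·16]| = 6069, so the area is 6069/2.
Summing gcd(|Δx|,|Δy|) over the edges gives the boundary count: gcd(7,41) + gcd(12,10) + gcd(4,24) + gcd(20,2) + gcd(39,24) + gcd(6,25) + gcd(50,24) = 1+2+4+2+3+1+2 = 15.
Pick's theorem gives I = A − B/2 + 1 = 6069/2 − 15/2 + 1 = 3028.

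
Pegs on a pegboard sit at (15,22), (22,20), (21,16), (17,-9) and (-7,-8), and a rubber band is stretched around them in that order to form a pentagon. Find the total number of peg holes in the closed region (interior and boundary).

Using the shoelace formula, 2A = |[15·20 − 22·22] + [22·16 − 21·20] + [21·(-9) − 17·16] + [17·(-8) − (-7)·(-9)] + [(-7)·22 − 15·(-8)]| = 946, so the area is 473.
Along each edge there are gcd(|Δx|,|Δy|)+1 lattice points, so counting each shared vertex once the boundary has gcd(7,2) + gcd(1,4) + gcd(4,25) + gcd(24,1) + gcd(22,30) = 1+1+1+1+2 = 6.
Pick's theorem gives I = A − B/2 + 1 = 473 − 6/2 + 1 = 471, so the closed region contains I + B = 471 + 6 = 477 lattice points.

477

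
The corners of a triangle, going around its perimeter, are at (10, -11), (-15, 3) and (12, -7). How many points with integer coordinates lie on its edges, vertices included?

The number of boundary lattice points is Σ gcd(|Δx|,|Δy|) = gcd(25,14) + gcd(27,10) + gcd(2,4) = 1+1+2 = 4.

4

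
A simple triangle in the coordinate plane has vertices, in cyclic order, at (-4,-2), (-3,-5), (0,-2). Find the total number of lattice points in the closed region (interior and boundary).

Using the shoelace formula, 2A = |((-4)·(-5) − (-3)·(-2)) + ((-3)·(-2) − 0·(-5)) + (0·(-2) − (-4)·(-2))| = 12, so the area is 6.
The number of boundary lattice points is Σ gcd(|Δx|,|Δy|) = gcd(1,3) + gcd(3,3) + gcd(4,0) = 1+3+4 = 8.
Pick's theorem gives I = A − B/2 + 1 = 6 − 8/2 + 1 = 3, so the closed region contains I + B = 3 + 8 = 11 lattice points.

11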